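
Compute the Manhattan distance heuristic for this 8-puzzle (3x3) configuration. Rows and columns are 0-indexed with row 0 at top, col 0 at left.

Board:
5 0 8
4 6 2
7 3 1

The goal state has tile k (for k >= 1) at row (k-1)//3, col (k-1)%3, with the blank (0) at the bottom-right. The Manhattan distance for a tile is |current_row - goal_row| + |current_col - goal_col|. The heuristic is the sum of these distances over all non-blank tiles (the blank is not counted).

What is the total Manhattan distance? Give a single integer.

Tile 5: (0,0)->(1,1) = 2
Tile 8: (0,2)->(2,1) = 3
Tile 4: (1,0)->(1,0) = 0
Tile 6: (1,1)->(1,2) = 1
Tile 2: (1,2)->(0,1) = 2
Tile 7: (2,0)->(2,0) = 0
Tile 3: (2,1)->(0,2) = 3
Tile 1: (2,2)->(0,0) = 4
Sum: 2 + 3 + 0 + 1 + 2 + 0 + 3 + 4 = 15

Answer: 15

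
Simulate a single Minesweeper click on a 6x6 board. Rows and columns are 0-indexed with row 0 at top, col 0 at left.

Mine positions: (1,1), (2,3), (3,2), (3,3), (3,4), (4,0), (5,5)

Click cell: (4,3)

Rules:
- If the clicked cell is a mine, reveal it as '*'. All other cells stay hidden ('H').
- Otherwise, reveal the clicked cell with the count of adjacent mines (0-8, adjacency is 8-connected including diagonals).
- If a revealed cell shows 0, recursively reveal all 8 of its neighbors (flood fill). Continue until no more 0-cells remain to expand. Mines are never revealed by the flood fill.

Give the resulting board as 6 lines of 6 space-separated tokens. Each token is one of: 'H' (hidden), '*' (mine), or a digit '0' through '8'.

H H H H H H
H H H H H H
H H H H H H
H H H H H H
H H H 3 H H
H H H H H H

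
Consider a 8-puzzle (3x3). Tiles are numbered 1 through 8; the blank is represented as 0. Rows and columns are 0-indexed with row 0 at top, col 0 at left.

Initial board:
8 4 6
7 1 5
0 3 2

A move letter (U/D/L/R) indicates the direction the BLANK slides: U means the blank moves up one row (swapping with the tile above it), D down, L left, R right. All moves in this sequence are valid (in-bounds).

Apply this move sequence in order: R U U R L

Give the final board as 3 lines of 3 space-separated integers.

Answer: 8 0 6
7 4 5
3 1 2

Derivation:
After move 1 (R):
8 4 6
7 1 5
3 0 2

After move 2 (U):
8 4 6
7 0 5
3 1 2

After move 3 (U):
8 0 6
7 4 5
3 1 2

After move 4 (R):
8 6 0
7 4 5
3 1 2

After move 5 (L):
8 0 6
7 4 5
3 1 2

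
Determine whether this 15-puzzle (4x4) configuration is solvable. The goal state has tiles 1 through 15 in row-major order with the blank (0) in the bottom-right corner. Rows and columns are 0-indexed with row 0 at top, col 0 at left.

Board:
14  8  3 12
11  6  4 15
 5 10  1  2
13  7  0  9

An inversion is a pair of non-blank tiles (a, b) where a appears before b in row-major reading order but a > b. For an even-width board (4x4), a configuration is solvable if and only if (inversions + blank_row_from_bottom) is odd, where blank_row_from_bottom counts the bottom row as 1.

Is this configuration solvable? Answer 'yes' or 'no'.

Inversions: 60
Blank is in row 3 (0-indexed from top), which is row 1 counting from the bottom (bottom = 1).
60 + 1 = 61, which is odd, so the puzzle is solvable.

Answer: yes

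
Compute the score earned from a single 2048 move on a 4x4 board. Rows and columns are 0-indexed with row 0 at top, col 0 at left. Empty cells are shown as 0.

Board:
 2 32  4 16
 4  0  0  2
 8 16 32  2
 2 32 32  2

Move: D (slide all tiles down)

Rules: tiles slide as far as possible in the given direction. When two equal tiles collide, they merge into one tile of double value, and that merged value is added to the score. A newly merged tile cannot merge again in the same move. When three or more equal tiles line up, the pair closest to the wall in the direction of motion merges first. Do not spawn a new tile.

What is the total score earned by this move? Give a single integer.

Answer: 68

Derivation:
Slide down:
col 0: [2, 4, 8, 2] -> [2, 4, 8, 2]  score +0 (running 0)
col 1: [32, 0, 16, 32] -> [0, 32, 16, 32]  score +0 (running 0)
col 2: [4, 0, 32, 32] -> [0, 0, 4, 64]  score +64 (running 64)
col 3: [16, 2, 2, 2] -> [0, 16, 2, 4]  score +4 (running 68)
Board after move:
 2  0  0  0
 4 32  0 16
 8 16  4  2
 2 32 64  4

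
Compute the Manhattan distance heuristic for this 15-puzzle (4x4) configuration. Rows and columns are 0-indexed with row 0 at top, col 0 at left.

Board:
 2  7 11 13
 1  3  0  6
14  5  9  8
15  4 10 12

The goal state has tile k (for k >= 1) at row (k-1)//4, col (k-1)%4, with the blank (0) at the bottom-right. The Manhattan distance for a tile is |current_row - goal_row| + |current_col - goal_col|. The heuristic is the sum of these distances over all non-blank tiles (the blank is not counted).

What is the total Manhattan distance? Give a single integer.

Answer: 33

Derivation:
Tile 2: (0,0)->(0,1) = 1
Tile 7: (0,1)->(1,2) = 2
Tile 11: (0,2)->(2,2) = 2
Tile 13: (0,3)->(3,0) = 6
Tile 1: (1,0)->(0,0) = 1
Tile 3: (1,1)->(0,2) = 2
Tile 6: (1,3)->(1,1) = 2
Tile 14: (2,0)->(3,1) = 2
Tile 5: (2,1)->(1,0) = 2
Tile 9: (2,2)->(2,0) = 2
Tile 8: (2,3)->(1,3) = 1
Tile 15: (3,0)->(3,2) = 2
Tile 4: (3,1)->(0,3) = 5
Tile 10: (3,2)->(2,1) = 2
Tile 12: (3,3)->(2,3) = 1
Sum: 1 + 2 + 2 + 6 + 1 + 2 + 2 + 2 + 2 + 2 + 1 + 2 + 5 + 2 + 1 = 33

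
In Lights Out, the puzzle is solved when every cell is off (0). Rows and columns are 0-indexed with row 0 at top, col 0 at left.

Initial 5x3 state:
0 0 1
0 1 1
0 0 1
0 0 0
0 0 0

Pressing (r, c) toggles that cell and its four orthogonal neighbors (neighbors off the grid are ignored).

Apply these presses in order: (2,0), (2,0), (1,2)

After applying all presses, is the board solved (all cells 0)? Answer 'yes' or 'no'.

Answer: yes

Derivation:
After press 1 at (2,0):
0 0 1
1 1 1
1 1 1
1 0 0
0 0 0

After press 2 at (2,0):
0 0 1
0 1 1
0 0 1
0 0 0
0 0 0

After press 3 at (1,2):
0 0 0
0 0 0
0 0 0
0 0 0
0 0 0

Lights still on: 0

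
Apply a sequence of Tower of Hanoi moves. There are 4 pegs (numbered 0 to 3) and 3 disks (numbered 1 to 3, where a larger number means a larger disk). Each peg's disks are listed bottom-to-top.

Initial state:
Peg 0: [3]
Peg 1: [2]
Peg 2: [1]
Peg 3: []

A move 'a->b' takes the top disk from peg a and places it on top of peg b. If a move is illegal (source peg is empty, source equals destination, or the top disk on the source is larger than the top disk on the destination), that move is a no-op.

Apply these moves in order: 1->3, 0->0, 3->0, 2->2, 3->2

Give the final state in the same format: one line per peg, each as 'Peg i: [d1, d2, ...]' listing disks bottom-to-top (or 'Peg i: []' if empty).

Answer: Peg 0: [3, 2]
Peg 1: []
Peg 2: [1]
Peg 3: []

Derivation:
After move 1 (1->3):
Peg 0: [3]
Peg 1: []
Peg 2: [1]
Peg 3: [2]

After move 2 (0->0):
Peg 0: [3]
Peg 1: []
Peg 2: [1]
Peg 3: [2]

After move 3 (3->0):
Peg 0: [3, 2]
Peg 1: []
Peg 2: [1]
Peg 3: []

After move 4 (2->2):
Peg 0: [3, 2]
Peg 1: []
Peg 2: [1]
Peg 3: []

After move 5 (3->2):
Peg 0: [3, 2]
Peg 1: []
Peg 2: [1]
Peg 3: []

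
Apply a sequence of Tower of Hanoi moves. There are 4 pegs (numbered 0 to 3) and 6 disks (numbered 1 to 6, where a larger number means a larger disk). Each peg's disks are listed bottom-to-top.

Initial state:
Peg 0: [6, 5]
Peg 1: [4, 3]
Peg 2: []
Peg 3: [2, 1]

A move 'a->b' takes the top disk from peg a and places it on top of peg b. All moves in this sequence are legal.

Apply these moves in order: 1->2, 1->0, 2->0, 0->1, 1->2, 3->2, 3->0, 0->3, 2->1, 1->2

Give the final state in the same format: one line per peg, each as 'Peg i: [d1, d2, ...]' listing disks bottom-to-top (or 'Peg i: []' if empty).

Answer: Peg 0: [6, 5, 4]
Peg 1: []
Peg 2: [3, 1]
Peg 3: [2]

Derivation:
After move 1 (1->2):
Peg 0: [6, 5]
Peg 1: [4]
Peg 2: [3]
Peg 3: [2, 1]

After move 2 (1->0):
Peg 0: [6, 5, 4]
Peg 1: []
Peg 2: [3]
Peg 3: [2, 1]

After move 3 (2->0):
Peg 0: [6, 5, 4, 3]
Peg 1: []
Peg 2: []
Peg 3: [2, 1]

After move 4 (0->1):
Peg 0: [6, 5, 4]
Peg 1: [3]
Peg 2: []
Peg 3: [2, 1]

After move 5 (1->2):
Peg 0: [6, 5, 4]
Peg 1: []
Peg 2: [3]
Peg 3: [2, 1]

After move 6 (3->2):
Peg 0: [6, 5, 4]
Peg 1: []
Peg 2: [3, 1]
Peg 3: [2]

After move 7 (3->0):
Peg 0: [6, 5, 4, 2]
Peg 1: []
Peg 2: [3, 1]
Peg 3: []

After move 8 (0->3):
Peg 0: [6, 5, 4]
Peg 1: []
Peg 2: [3, 1]
Peg 3: [2]

After move 9 (2->1):
Peg 0: [6, 5, 4]
Peg 1: [1]
Peg 2: [3]
Peg 3: [2]

After move 10 (1->2):
Peg 0: [6, 5, 4]
Peg 1: []
Peg 2: [3, 1]
Peg 3: [2]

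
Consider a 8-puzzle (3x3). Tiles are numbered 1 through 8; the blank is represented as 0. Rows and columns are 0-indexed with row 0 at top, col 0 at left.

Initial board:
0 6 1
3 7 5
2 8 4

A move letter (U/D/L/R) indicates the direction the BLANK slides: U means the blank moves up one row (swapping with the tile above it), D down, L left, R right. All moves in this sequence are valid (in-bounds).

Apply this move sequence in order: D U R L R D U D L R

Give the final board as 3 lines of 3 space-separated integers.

After move 1 (D):
3 6 1
0 7 5
2 8 4

After move 2 (U):
0 6 1
3 7 5
2 8 4

After move 3 (R):
6 0 1
3 7 5
2 8 4

After move 4 (L):
0 6 1
3 7 5
2 8 4

After move 5 (R):
6 0 1
3 7 5
2 8 4

After move 6 (D):
6 7 1
3 0 5
2 8 4

After move 7 (U):
6 0 1
3 7 5
2 8 4

After move 8 (D):
6 7 1
3 0 5
2 8 4

After move 9 (L):
6 7 1
0 3 5
2 8 4

After move 10 (R):
6 7 1
3 0 5
2 8 4

Answer: 6 7 1
3 0 5
2 8 4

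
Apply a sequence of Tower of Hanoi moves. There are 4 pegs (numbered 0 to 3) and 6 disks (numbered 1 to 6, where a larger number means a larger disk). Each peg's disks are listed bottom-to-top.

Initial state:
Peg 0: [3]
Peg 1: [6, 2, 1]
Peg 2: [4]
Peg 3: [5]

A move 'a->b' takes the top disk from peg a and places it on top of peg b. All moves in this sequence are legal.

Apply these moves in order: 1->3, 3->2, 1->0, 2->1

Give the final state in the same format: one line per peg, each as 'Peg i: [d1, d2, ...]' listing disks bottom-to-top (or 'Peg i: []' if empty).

Answer: Peg 0: [3, 2]
Peg 1: [6, 1]
Peg 2: [4]
Peg 3: [5]

Derivation:
After move 1 (1->3):
Peg 0: [3]
Peg 1: [6, 2]
Peg 2: [4]
Peg 3: [5, 1]

After move 2 (3->2):
Peg 0: [3]
Peg 1: [6, 2]
Peg 2: [4, 1]
Peg 3: [5]

After move 3 (1->0):
Peg 0: [3, 2]
Peg 1: [6]
Peg 2: [4, 1]
Peg 3: [5]

After move 4 (2->1):
Peg 0: [3, 2]
Peg 1: [6, 1]
Peg 2: [4]
Peg 3: [5]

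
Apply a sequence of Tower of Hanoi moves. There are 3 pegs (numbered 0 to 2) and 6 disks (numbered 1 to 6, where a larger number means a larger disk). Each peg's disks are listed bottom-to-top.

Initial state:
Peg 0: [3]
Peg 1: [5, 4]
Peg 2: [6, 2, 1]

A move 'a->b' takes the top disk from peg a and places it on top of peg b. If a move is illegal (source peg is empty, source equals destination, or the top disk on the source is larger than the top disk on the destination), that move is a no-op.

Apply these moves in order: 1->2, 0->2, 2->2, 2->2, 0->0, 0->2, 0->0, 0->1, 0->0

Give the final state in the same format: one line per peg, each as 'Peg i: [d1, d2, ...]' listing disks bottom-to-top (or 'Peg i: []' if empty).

After move 1 (1->2):
Peg 0: [3]
Peg 1: [5, 4]
Peg 2: [6, 2, 1]

After move 2 (0->2):
Peg 0: [3]
Peg 1: [5, 4]
Peg 2: [6, 2, 1]

After move 3 (2->2):
Peg 0: [3]
Peg 1: [5, 4]
Peg 2: [6, 2, 1]

After move 4 (2->2):
Peg 0: [3]
Peg 1: [5, 4]
Peg 2: [6, 2, 1]

After move 5 (0->0):
Peg 0: [3]
Peg 1: [5, 4]
Peg 2: [6, 2, 1]

After move 6 (0->2):
Peg 0: [3]
Peg 1: [5, 4]
Peg 2: [6, 2, 1]

After move 7 (0->0):
Peg 0: [3]
Peg 1: [5, 4]
Peg 2: [6, 2, 1]

After move 8 (0->1):
Peg 0: []
Peg 1: [5, 4, 3]
Peg 2: [6, 2, 1]

After move 9 (0->0):
Peg 0: []
Peg 1: [5, 4, 3]
Peg 2: [6, 2, 1]

Answer: Peg 0: []
Peg 1: [5, 4, 3]
Peg 2: [6, 2, 1]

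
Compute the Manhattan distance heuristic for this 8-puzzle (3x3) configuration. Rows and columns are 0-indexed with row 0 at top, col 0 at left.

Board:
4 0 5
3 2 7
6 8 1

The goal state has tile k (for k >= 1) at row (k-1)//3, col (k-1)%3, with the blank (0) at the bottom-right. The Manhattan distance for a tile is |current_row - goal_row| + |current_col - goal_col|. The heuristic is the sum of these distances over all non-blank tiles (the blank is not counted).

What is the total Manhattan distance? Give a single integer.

Answer: 17

Derivation:
Tile 4: at (0,0), goal (1,0), distance |0-1|+|0-0| = 1
Tile 5: at (0,2), goal (1,1), distance |0-1|+|2-1| = 2
Tile 3: at (1,0), goal (0,2), distance |1-0|+|0-2| = 3
Tile 2: at (1,1), goal (0,1), distance |1-0|+|1-1| = 1
Tile 7: at (1,2), goal (2,0), distance |1-2|+|2-0| = 3
Tile 6: at (2,0), goal (1,2), distance |2-1|+|0-2| = 3
Tile 8: at (2,1), goal (2,1), distance |2-2|+|1-1| = 0
Tile 1: at (2,2), goal (0,0), distance |2-0|+|2-0| = 4
Sum: 1 + 2 + 3 + 1 + 3 + 3 + 0 + 4 = 17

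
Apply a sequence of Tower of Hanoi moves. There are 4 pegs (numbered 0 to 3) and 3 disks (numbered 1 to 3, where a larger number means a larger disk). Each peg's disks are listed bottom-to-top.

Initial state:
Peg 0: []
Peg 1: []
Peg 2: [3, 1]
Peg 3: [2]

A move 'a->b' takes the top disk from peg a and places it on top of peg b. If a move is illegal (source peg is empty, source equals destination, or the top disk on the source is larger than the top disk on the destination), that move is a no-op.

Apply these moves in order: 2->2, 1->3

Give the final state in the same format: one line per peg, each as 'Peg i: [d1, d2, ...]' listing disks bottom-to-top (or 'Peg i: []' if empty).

After move 1 (2->2):
Peg 0: []
Peg 1: []
Peg 2: [3, 1]
Peg 3: [2]

After move 2 (1->3):
Peg 0: []
Peg 1: []
Peg 2: [3, 1]
Peg 3: [2]

Answer: Peg 0: []
Peg 1: []
Peg 2: [3, 1]
Peg 3: [2]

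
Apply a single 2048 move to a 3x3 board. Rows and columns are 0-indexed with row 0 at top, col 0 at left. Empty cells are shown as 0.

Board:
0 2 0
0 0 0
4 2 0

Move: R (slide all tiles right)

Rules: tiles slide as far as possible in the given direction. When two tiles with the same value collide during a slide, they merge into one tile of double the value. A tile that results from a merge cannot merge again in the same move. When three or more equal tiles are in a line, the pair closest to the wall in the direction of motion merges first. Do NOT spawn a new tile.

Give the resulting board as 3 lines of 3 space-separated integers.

Answer: 0 0 2
0 0 0
0 4 2

Derivation:
Slide right:
row 0: [0, 2, 0] -> [0, 0, 2]
row 1: [0, 0, 0] -> [0, 0, 0]
row 2: [4, 2, 0] -> [0, 4, 2]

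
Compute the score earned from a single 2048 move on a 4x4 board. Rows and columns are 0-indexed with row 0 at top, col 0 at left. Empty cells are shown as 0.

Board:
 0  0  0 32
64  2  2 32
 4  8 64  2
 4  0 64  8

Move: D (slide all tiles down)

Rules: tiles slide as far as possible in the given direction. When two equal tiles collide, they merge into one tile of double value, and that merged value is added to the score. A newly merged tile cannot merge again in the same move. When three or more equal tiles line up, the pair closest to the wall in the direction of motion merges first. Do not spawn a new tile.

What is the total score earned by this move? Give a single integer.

Slide down:
col 0: [0, 64, 4, 4] -> [0, 0, 64, 8]  score +8 (running 8)
col 1: [0, 2, 8, 0] -> [0, 0, 2, 8]  score +0 (running 8)
col 2: [0, 2, 64, 64] -> [0, 0, 2, 128]  score +128 (running 136)
col 3: [32, 32, 2, 8] -> [0, 64, 2, 8]  score +64 (running 200)
Board after move:
  0   0   0   0
  0   0   0  64
 64   2   2   2
  8   8 128   8

Answer: 200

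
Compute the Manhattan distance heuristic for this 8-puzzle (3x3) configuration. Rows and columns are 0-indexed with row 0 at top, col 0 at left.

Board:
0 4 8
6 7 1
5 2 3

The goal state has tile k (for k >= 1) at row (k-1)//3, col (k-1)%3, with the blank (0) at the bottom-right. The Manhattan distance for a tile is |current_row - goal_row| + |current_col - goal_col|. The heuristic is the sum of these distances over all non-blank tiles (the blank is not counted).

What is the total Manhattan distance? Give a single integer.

Tile 4: at (0,1), goal (1,0), distance |0-1|+|1-0| = 2
Tile 8: at (0,2), goal (2,1), distance |0-2|+|2-1| = 3
Tile 6: at (1,0), goal (1,2), distance |1-1|+|0-2| = 2
Tile 7: at (1,1), goal (2,0), distance |1-2|+|1-0| = 2
Tile 1: at (1,2), goal (0,0), distance |1-0|+|2-0| = 3
Tile 5: at (2,0), goal (1,1), distance |2-1|+|0-1| = 2
Tile 2: at (2,1), goal (0,1), distance |2-0|+|1-1| = 2
Tile 3: at (2,2), goal (0,2), distance |2-0|+|2-2| = 2
Sum: 2 + 3 + 2 + 2 + 3 + 2 + 2 + 2 = 18

Answer: 18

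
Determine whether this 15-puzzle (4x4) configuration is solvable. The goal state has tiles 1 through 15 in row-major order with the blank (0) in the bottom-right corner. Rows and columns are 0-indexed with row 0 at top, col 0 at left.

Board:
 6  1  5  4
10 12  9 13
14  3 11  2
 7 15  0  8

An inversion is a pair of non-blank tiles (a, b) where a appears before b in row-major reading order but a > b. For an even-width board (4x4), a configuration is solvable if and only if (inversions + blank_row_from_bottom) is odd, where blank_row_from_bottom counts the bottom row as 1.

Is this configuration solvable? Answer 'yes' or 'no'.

Inversions: 40
Blank is in row 3 (0-indexed from top), which is row 1 counting from the bottom (bottom = 1).
40 + 1 = 41, which is odd, so the puzzle is solvable.

Answer: yes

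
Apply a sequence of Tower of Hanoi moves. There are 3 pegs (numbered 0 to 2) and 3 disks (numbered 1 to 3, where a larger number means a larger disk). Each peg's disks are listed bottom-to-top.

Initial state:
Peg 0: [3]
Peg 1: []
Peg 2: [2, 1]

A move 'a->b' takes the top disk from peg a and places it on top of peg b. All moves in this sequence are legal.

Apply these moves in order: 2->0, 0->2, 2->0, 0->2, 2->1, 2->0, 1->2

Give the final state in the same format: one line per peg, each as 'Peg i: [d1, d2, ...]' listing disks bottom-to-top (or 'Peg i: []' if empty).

Answer: Peg 0: [3, 2]
Peg 1: []
Peg 2: [1]

Derivation:
After move 1 (2->0):
Peg 0: [3, 1]
Peg 1: []
Peg 2: [2]

After move 2 (0->2):
Peg 0: [3]
Peg 1: []
Peg 2: [2, 1]

After move 3 (2->0):
Peg 0: [3, 1]
Peg 1: []
Peg 2: [2]

After move 4 (0->2):
Peg 0: [3]
Peg 1: []
Peg 2: [2, 1]

After move 5 (2->1):
Peg 0: [3]
Peg 1: [1]
Peg 2: [2]

After move 6 (2->0):
Peg 0: [3, 2]
Peg 1: [1]
Peg 2: []

After move 7 (1->2):
Peg 0: [3, 2]
Peg 1: []
Peg 2: [1]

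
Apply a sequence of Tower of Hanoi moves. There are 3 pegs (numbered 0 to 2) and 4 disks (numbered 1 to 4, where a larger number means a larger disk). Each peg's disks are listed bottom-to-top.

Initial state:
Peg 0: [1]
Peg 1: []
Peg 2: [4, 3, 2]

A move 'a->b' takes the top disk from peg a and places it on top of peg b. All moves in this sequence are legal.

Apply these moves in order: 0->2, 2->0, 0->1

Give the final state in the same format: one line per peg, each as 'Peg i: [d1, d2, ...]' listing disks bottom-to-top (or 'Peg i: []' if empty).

Answer: Peg 0: []
Peg 1: [1]
Peg 2: [4, 3, 2]

Derivation:
After move 1 (0->2):
Peg 0: []
Peg 1: []
Peg 2: [4, 3, 2, 1]

After move 2 (2->0):
Peg 0: [1]
Peg 1: []
Peg 2: [4, 3, 2]

After move 3 (0->1):
Peg 0: []
Peg 1: [1]
Peg 2: [4, 3, 2]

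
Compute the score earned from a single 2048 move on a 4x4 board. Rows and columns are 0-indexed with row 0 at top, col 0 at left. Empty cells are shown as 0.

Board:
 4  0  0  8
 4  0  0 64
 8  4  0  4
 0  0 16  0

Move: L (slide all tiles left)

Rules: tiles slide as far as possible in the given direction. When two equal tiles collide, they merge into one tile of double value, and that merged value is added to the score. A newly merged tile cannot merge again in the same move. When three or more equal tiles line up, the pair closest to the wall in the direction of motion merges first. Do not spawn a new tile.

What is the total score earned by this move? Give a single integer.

Slide left:
row 0: [4, 0, 0, 8] -> [4, 8, 0, 0]  score +0 (running 0)
row 1: [4, 0, 0, 64] -> [4, 64, 0, 0]  score +0 (running 0)
row 2: [8, 4, 0, 4] -> [8, 8, 0, 0]  score +8 (running 8)
row 3: [0, 0, 16, 0] -> [16, 0, 0, 0]  score +0 (running 8)
Board after move:
 4  8  0  0
 4 64  0  0
 8  8  0  0
16  0  0  0

Answer: 8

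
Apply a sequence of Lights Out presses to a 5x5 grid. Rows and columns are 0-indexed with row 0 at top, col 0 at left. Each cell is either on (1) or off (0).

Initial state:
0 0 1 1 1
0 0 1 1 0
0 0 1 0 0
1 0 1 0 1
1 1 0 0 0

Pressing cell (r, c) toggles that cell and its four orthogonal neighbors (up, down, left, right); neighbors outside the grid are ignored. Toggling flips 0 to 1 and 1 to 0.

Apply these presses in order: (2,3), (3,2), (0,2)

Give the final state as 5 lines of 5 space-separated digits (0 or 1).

After press 1 at (2,3):
0 0 1 1 1
0 0 1 0 0
0 0 0 1 1
1 0 1 1 1
1 1 0 0 0

After press 2 at (3,2):
0 0 1 1 1
0 0 1 0 0
0 0 1 1 1
1 1 0 0 1
1 1 1 0 0

After press 3 at (0,2):
0 1 0 0 1
0 0 0 0 0
0 0 1 1 1
1 1 0 0 1
1 1 1 0 0

Answer: 0 1 0 0 1
0 0 0 0 0
0 0 1 1 1
1 1 0 0 1
1 1 1 0 0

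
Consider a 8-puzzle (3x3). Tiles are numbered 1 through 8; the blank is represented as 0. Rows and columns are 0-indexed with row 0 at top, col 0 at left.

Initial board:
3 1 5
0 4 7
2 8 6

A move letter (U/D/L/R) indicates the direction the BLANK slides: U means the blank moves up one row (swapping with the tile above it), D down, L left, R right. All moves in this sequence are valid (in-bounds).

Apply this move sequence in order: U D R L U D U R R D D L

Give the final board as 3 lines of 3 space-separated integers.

After move 1 (U):
0 1 5
3 4 7
2 8 6

After move 2 (D):
3 1 5
0 4 7
2 8 6

After move 3 (R):
3 1 5
4 0 7
2 8 6

After move 4 (L):
3 1 5
0 4 7
2 8 6

After move 5 (U):
0 1 5
3 4 7
2 8 6

After move 6 (D):
3 1 5
0 4 7
2 8 6

After move 7 (U):
0 1 5
3 4 7
2 8 6

After move 8 (R):
1 0 5
3 4 7
2 8 6

After move 9 (R):
1 5 0
3 4 7
2 8 6

After move 10 (D):
1 5 7
3 4 0
2 8 6

After move 11 (D):
1 5 7
3 4 6
2 8 0

After move 12 (L):
1 5 7
3 4 6
2 0 8

Answer: 1 5 7
3 4 6
2 0 8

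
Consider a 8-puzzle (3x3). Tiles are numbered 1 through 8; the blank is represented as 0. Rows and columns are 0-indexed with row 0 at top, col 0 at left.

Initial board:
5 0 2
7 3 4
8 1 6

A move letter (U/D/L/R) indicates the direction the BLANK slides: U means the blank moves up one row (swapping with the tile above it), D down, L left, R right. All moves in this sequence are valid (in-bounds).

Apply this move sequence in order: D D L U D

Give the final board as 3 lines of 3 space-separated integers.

Answer: 5 3 2
7 1 4
0 8 6

Derivation:
After move 1 (D):
5 3 2
7 0 4
8 1 6

After move 2 (D):
5 3 2
7 1 4
8 0 6

After move 3 (L):
5 3 2
7 1 4
0 8 6

After move 4 (U):
5 3 2
0 1 4
7 8 6

After move 5 (D):
5 3 2
7 1 4
0 8 6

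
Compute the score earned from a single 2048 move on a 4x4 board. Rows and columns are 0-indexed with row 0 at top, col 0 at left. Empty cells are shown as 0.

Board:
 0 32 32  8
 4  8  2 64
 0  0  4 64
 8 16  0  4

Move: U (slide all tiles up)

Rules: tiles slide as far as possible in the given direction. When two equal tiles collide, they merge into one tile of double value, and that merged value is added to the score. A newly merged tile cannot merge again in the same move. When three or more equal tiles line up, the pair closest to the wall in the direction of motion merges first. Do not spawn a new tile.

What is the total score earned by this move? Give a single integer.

Slide up:
col 0: [0, 4, 0, 8] -> [4, 8, 0, 0]  score +0 (running 0)
col 1: [32, 8, 0, 16] -> [32, 8, 16, 0]  score +0 (running 0)
col 2: [32, 2, 4, 0] -> [32, 2, 4, 0]  score +0 (running 0)
col 3: [8, 64, 64, 4] -> [8, 128, 4, 0]  score +128 (running 128)
Board after move:
  4  32  32   8
  8   8   2 128
  0  16   4   4
  0   0   0   0

Answer: 128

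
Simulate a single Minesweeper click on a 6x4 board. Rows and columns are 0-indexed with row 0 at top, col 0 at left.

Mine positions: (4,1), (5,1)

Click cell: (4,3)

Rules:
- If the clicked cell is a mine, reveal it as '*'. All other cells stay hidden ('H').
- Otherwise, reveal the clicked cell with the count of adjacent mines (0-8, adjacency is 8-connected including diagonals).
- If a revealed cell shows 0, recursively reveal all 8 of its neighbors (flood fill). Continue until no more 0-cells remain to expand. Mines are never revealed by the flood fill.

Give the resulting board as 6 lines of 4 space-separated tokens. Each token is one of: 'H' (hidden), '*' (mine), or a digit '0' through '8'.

0 0 0 0
0 0 0 0
0 0 0 0
1 1 1 0
H H 2 0
H H 2 0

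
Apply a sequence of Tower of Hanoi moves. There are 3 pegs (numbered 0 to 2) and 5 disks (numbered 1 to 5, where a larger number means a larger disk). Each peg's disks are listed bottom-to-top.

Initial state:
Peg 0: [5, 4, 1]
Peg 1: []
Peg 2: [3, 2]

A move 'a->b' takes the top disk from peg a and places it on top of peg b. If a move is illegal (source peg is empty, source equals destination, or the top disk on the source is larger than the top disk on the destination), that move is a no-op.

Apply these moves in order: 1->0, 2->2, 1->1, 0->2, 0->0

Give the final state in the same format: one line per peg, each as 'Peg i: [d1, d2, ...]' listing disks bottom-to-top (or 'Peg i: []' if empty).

After move 1 (1->0):
Peg 0: [5, 4, 1]
Peg 1: []
Peg 2: [3, 2]

After move 2 (2->2):
Peg 0: [5, 4, 1]
Peg 1: []
Peg 2: [3, 2]

After move 3 (1->1):
Peg 0: [5, 4, 1]
Peg 1: []
Peg 2: [3, 2]

After move 4 (0->2):
Peg 0: [5, 4]
Peg 1: []
Peg 2: [3, 2, 1]

After move 5 (0->0):
Peg 0: [5, 4]
Peg 1: []
Peg 2: [3, 2, 1]

Answer: Peg 0: [5, 4]
Peg 1: []
Peg 2: [3, 2, 1]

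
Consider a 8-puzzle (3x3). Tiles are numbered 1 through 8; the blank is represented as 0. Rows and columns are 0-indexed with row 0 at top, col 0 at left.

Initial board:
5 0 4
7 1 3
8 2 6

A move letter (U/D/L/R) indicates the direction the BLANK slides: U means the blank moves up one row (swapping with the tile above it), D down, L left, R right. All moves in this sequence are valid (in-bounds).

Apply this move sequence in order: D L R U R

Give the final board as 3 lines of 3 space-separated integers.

Answer: 5 4 0
7 1 3
8 2 6

Derivation:
After move 1 (D):
5 1 4
7 0 3
8 2 6

After move 2 (L):
5 1 4
0 7 3
8 2 6

After move 3 (R):
5 1 4
7 0 3
8 2 6

After move 4 (U):
5 0 4
7 1 3
8 2 6

After move 5 (R):
5 4 0
7 1 3
8 2 6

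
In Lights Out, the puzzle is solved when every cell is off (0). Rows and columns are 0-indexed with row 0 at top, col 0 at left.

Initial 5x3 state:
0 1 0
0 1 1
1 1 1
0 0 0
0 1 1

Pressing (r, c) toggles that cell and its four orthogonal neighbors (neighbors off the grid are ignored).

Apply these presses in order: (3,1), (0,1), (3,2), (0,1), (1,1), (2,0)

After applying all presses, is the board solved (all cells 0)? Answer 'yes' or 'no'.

Answer: yes

Derivation:
After press 1 at (3,1):
0 1 0
0 1 1
1 0 1
1 1 1
0 0 1

After press 2 at (0,1):
1 0 1
0 0 1
1 0 1
1 1 1
0 0 1

After press 3 at (3,2):
1 0 1
0 0 1
1 0 0
1 0 0
0 0 0

After press 4 at (0,1):
0 1 0
0 1 1
1 0 0
1 0 0
0 0 0

After press 5 at (1,1):
0 0 0
1 0 0
1 1 0
1 0 0
0 0 0

After press 6 at (2,0):
0 0 0
0 0 0
0 0 0
0 0 0
0 0 0

Lights still on: 0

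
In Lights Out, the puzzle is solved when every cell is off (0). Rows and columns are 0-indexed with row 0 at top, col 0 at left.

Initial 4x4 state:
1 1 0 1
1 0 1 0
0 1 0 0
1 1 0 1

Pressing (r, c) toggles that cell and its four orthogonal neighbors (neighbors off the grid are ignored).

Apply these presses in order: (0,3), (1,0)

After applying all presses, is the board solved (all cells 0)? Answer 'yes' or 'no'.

After press 1 at (0,3):
1 1 1 0
1 0 1 1
0 1 0 0
1 1 0 1

After press 2 at (1,0):
0 1 1 0
0 1 1 1
1 1 0 0
1 1 0 1

Lights still on: 10

Answer: no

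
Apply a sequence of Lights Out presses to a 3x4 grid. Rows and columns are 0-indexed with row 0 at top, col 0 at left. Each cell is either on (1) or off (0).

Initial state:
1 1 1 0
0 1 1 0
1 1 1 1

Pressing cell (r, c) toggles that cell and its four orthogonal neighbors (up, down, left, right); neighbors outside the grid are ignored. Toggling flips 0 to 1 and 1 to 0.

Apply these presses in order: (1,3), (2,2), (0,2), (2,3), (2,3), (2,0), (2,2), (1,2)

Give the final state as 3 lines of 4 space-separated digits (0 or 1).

After press 1 at (1,3):
1 1 1 1
0 1 0 1
1 1 1 0

After press 2 at (2,2):
1 1 1 1
0 1 1 1
1 0 0 1

After press 3 at (0,2):
1 0 0 0
0 1 0 1
1 0 0 1

After press 4 at (2,3):
1 0 0 0
0 1 0 0
1 0 1 0

After press 5 at (2,3):
1 0 0 0
0 1 0 1
1 0 0 1

After press 6 at (2,0):
1 0 0 0
1 1 0 1
0 1 0 1

After press 7 at (2,2):
1 0 0 0
1 1 1 1
0 0 1 0

After press 8 at (1,2):
1 0 1 0
1 0 0 0
0 0 0 0

Answer: 1 0 1 0
1 0 0 0
0 0 0 0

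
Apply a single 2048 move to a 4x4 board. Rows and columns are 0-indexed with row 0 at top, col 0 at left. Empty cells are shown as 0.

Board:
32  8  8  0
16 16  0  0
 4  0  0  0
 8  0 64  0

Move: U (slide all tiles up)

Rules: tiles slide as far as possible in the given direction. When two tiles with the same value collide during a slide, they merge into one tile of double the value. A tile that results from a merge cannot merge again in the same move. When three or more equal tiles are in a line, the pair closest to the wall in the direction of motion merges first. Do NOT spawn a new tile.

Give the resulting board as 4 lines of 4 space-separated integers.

Answer: 32  8  8  0
16 16 64  0
 4  0  0  0
 8  0  0  0

Derivation:
Slide up:
col 0: [32, 16, 4, 8] -> [32, 16, 4, 8]
col 1: [8, 16, 0, 0] -> [8, 16, 0, 0]
col 2: [8, 0, 0, 64] -> [8, 64, 0, 0]
col 3: [0, 0, 0, 0] -> [0, 0, 0, 0]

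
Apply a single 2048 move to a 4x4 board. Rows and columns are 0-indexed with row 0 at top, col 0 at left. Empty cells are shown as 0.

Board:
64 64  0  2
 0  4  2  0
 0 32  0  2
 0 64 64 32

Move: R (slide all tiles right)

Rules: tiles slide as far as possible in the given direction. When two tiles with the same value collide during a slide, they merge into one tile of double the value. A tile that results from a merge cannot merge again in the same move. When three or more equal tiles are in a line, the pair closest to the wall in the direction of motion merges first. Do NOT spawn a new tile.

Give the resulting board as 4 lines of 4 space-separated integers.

Slide right:
row 0: [64, 64, 0, 2] -> [0, 0, 128, 2]
row 1: [0, 4, 2, 0] -> [0, 0, 4, 2]
row 2: [0, 32, 0, 2] -> [0, 0, 32, 2]
row 3: [0, 64, 64, 32] -> [0, 0, 128, 32]

Answer:   0   0 128   2
  0   0   4   2
  0   0  32   2
  0   0 128  32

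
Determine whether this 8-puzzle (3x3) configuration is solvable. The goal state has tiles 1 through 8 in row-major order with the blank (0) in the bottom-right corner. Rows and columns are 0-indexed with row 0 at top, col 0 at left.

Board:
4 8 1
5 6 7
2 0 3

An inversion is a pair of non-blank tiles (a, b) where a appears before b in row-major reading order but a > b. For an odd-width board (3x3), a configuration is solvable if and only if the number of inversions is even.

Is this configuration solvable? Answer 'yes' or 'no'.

Answer: no

Derivation:
Inversions (pairs i<j in row-major order where tile[i] > tile[j] > 0): 15
15 is odd, so the puzzle is not solvable.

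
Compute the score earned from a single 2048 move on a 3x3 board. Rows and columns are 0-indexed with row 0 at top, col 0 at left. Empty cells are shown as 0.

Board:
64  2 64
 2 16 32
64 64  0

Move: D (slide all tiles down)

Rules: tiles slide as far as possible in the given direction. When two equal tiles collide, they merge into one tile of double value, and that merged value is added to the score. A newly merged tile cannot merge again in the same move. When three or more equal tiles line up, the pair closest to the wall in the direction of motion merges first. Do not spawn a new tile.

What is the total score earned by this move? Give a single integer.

Answer: 0

Derivation:
Slide down:
col 0: [64, 2, 64] -> [64, 2, 64]  score +0 (running 0)
col 1: [2, 16, 64] -> [2, 16, 64]  score +0 (running 0)
col 2: [64, 32, 0] -> [0, 64, 32]  score +0 (running 0)
Board after move:
64  2  0
 2 16 64
64 64 32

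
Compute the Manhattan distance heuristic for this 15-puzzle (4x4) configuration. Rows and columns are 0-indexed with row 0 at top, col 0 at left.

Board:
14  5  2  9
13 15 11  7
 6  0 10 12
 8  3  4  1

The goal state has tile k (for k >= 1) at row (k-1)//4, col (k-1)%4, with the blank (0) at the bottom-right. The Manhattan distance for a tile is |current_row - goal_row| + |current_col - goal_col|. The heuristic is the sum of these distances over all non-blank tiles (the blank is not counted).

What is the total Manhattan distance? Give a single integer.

Answer: 41

Derivation:
Tile 14: at (0,0), goal (3,1), distance |0-3|+|0-1| = 4
Tile 5: at (0,1), goal (1,0), distance |0-1|+|1-0| = 2
Tile 2: at (0,2), goal (0,1), distance |0-0|+|2-1| = 1
Tile 9: at (0,3), goal (2,0), distance |0-2|+|3-0| = 5
Tile 13: at (1,0), goal (3,0), distance |1-3|+|0-0| = 2
Tile 15: at (1,1), goal (3,2), distance |1-3|+|1-2| = 3
Tile 11: at (1,2), goal (2,2), distance |1-2|+|2-2| = 1
Tile 7: at (1,3), goal (1,2), distance |1-1|+|3-2| = 1
Tile 6: at (2,0), goal (1,1), distance |2-1|+|0-1| = 2
Tile 10: at (2,2), goal (2,1), distance |2-2|+|2-1| = 1
Tile 12: at (2,3), goal (2,3), distance |2-2|+|3-3| = 0
Tile 8: at (3,0), goal (1,3), distance |3-1|+|0-3| = 5
Tile 3: at (3,1), goal (0,2), distance |3-0|+|1-2| = 4
Tile 4: at (3,2), goal (0,3), distance |3-0|+|2-3| = 4
Tile 1: at (3,3), goal (0,0), distance |3-0|+|3-0| = 6
Sum: 4 + 2 + 1 + 5 + 2 + 3 + 1 + 1 + 2 + 1 + 0 + 5 + 4 + 4 + 6 = 41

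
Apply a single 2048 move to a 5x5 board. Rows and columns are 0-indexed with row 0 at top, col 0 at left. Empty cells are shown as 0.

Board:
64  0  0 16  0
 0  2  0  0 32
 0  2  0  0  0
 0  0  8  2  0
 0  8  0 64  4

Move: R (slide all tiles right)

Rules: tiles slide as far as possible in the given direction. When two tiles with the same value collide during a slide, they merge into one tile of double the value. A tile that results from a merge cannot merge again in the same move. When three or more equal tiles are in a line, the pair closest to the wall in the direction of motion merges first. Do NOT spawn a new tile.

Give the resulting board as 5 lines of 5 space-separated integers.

Answer:  0  0  0 64 16
 0  0  0  2 32
 0  0  0  0  2
 0  0  0  8  2
 0  0  8 64  4

Derivation:
Slide right:
row 0: [64, 0, 0, 16, 0] -> [0, 0, 0, 64, 16]
row 1: [0, 2, 0, 0, 32] -> [0, 0, 0, 2, 32]
row 2: [0, 2, 0, 0, 0] -> [0, 0, 0, 0, 2]
row 3: [0, 0, 8, 2, 0] -> [0, 0, 0, 8, 2]
row 4: [0, 8, 0, 64, 4] -> [0, 0, 8, 64, 4]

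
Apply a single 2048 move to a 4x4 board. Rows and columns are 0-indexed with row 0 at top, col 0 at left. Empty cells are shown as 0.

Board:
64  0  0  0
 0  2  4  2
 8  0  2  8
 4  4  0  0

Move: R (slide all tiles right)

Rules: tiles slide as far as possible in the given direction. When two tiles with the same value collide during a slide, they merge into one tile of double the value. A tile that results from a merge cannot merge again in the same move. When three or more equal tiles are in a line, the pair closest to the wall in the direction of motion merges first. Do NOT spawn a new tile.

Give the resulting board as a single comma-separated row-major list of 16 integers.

Slide right:
row 0: [64, 0, 0, 0] -> [0, 0, 0, 64]
row 1: [0, 2, 4, 2] -> [0, 2, 4, 2]
row 2: [8, 0, 2, 8] -> [0, 8, 2, 8]
row 3: [4, 4, 0, 0] -> [0, 0, 0, 8]

Answer: 0, 0, 0, 64, 0, 2, 4, 2, 0, 8, 2, 8, 0, 0, 0, 8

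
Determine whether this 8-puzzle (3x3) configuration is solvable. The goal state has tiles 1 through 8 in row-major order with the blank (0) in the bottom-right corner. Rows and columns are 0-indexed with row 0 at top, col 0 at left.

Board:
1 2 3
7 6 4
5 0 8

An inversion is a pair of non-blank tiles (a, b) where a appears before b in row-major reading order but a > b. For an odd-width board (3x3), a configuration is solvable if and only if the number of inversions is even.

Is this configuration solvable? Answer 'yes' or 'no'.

Inversions (pairs i<j in row-major order where tile[i] > tile[j] > 0): 5
5 is odd, so the puzzle is not solvable.

Answer: no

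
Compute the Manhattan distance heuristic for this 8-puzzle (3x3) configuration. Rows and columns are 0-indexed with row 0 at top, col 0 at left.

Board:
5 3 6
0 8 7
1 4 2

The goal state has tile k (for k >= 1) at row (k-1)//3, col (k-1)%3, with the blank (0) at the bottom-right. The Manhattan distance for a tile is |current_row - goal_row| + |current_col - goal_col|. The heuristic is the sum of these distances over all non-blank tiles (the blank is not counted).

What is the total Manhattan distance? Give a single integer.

Answer: 15

Derivation:
Tile 5: at (0,0), goal (1,1), distance |0-1|+|0-1| = 2
Tile 3: at (0,1), goal (0,2), distance |0-0|+|1-2| = 1
Tile 6: at (0,2), goal (1,2), distance |0-1|+|2-2| = 1
Tile 8: at (1,1), goal (2,1), distance |1-2|+|1-1| = 1
Tile 7: at (1,2), goal (2,0), distance |1-2|+|2-0| = 3
Tile 1: at (2,0), goal (0,0), distance |2-0|+|0-0| = 2
Tile 4: at (2,1), goal (1,0), distance |2-1|+|1-0| = 2
Tile 2: at (2,2), goal (0,1), distance |2-0|+|2-1| = 3
Sum: 2 + 1 + 1 + 1 + 3 + 2 + 2 + 3 = 15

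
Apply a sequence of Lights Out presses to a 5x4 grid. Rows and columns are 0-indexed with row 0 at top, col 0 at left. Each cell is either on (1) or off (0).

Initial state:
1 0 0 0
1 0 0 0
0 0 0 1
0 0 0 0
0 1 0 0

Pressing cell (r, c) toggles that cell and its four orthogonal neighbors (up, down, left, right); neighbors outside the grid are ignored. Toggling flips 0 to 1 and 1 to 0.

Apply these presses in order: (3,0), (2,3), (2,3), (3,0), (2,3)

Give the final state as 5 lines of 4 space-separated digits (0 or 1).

After press 1 at (3,0):
1 0 0 0
1 0 0 0
1 0 0 1
1 1 0 0
1 1 0 0

After press 2 at (2,3):
1 0 0 0
1 0 0 1
1 0 1 0
1 1 0 1
1 1 0 0

After press 3 at (2,3):
1 0 0 0
1 0 0 0
1 0 0 1
1 1 0 0
1 1 0 0

After press 4 at (3,0):
1 0 0 0
1 0 0 0
0 0 0 1
0 0 0 0
0 1 0 0

After press 5 at (2,3):
1 0 0 0
1 0 0 1
0 0 1 0
0 0 0 1
0 1 0 0

Answer: 1 0 0 0
1 0 0 1
0 0 1 0
0 0 0 1
0 1 0 0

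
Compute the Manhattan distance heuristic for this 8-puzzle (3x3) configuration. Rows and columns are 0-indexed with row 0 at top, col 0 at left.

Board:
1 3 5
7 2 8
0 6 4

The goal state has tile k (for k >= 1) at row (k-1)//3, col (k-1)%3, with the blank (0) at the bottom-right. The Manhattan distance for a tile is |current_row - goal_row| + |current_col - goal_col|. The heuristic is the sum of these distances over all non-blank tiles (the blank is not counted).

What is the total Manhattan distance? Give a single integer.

Tile 1: at (0,0), goal (0,0), distance |0-0|+|0-0| = 0
Tile 3: at (0,1), goal (0,2), distance |0-0|+|1-2| = 1
Tile 5: at (0,2), goal (1,1), distance |0-1|+|2-1| = 2
Tile 7: at (1,0), goal (2,0), distance |1-2|+|0-0| = 1
Tile 2: at (1,1), goal (0,1), distance |1-0|+|1-1| = 1
Tile 8: at (1,2), goal (2,1), distance |1-2|+|2-1| = 2
Tile 6: at (2,1), goal (1,2), distance |2-1|+|1-2| = 2
Tile 4: at (2,2), goal (1,0), distance |2-1|+|2-0| = 3
Sum: 0 + 1 + 2 + 1 + 1 + 2 + 2 + 3 = 12

Answer: 12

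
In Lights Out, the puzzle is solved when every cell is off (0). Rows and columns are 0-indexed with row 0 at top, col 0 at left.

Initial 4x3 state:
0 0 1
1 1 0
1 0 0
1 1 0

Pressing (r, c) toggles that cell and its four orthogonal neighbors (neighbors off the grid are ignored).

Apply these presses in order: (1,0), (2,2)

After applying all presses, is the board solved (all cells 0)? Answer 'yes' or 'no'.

Answer: no

Derivation:
After press 1 at (1,0):
1 0 1
0 0 0
0 0 0
1 1 0

After press 2 at (2,2):
1 0 1
0 0 1
0 1 1
1 1 1

Lights still on: 8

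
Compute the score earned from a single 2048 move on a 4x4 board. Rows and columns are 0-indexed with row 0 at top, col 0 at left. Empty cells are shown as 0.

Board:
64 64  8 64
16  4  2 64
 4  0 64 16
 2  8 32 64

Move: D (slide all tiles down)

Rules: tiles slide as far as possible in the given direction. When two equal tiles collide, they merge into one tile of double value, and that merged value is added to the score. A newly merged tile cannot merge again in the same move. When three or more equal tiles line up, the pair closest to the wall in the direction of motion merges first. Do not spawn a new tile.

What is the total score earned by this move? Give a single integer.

Answer: 128

Derivation:
Slide down:
col 0: [64, 16, 4, 2] -> [64, 16, 4, 2]  score +0 (running 0)
col 1: [64, 4, 0, 8] -> [0, 64, 4, 8]  score +0 (running 0)
col 2: [8, 2, 64, 32] -> [8, 2, 64, 32]  score +0 (running 0)
col 3: [64, 64, 16, 64] -> [0, 128, 16, 64]  score +128 (running 128)
Board after move:
 64   0   8   0
 16  64   2 128
  4   4  64  16
  2   8  32  64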